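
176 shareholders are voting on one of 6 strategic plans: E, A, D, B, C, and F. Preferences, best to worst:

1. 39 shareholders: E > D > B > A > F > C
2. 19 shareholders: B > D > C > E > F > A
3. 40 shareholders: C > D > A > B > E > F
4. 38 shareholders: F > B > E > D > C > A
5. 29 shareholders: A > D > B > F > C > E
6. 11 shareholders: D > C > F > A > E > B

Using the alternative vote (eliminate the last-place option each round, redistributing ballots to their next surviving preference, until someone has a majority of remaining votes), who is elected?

F

Round 1: E 39, A 29, D 11, B 19, C 40, F 38. Eliminate D.
Round 2: E 39, A 29, B 19, C 51, F 38. Eliminate B.
Round 3: E 39, A 29, C 70, F 38. Eliminate A.
Round 4: E 39, C 70, F 67. Eliminate E.
Round 5: C 70, F 106. F has a majority.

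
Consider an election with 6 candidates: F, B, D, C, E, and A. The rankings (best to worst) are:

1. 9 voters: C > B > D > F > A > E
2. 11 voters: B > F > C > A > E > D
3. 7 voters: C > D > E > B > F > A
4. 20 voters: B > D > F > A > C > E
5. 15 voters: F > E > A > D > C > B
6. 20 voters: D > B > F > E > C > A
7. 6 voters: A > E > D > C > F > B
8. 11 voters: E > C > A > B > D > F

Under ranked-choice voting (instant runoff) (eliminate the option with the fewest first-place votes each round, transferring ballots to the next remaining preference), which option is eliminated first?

Round 1: F 15, B 31, D 20, C 16, E 11, A 6. Eliminate A.

A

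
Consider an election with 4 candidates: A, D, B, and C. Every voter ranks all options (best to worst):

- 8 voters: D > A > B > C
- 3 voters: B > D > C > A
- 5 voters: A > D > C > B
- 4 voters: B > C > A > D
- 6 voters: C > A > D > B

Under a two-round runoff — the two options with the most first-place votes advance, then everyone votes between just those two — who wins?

Round 1 first-place votes: A 5, D 8, B 7, C 6.
D and B advance.
Runoff: D is preferred to B by 19 voters; B by 7.
D wins the runoff.

D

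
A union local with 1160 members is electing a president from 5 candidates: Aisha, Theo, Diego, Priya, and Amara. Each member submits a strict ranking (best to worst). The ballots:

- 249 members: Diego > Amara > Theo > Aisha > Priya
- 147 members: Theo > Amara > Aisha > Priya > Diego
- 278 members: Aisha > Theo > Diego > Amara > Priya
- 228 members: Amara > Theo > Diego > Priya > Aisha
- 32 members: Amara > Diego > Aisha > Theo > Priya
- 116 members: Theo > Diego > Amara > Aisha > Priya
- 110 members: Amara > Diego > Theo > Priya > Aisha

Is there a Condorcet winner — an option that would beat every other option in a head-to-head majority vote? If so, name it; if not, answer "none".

none

Checking pairwise contests:
Theo beats Aisha 850–310.
Amara beats Theo 619–541.
Theo beats Diego 769–391.
Aisha beats Priya 822–338.
Diego beats Amara 643–517.
Every option loses at least one head-to-head, so there is no Condorcet winner.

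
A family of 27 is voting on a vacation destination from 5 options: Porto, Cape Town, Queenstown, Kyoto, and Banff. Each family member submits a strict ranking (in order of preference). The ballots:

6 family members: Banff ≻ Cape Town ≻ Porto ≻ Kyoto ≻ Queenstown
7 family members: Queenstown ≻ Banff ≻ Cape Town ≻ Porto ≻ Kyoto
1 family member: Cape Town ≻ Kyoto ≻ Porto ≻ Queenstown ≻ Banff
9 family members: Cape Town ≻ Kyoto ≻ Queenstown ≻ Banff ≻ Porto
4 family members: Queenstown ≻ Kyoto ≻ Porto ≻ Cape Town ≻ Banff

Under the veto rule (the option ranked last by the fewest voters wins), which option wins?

Cape Town

Last-place votes: Porto 9, Cape Town 0, Queenstown 6, Kyoto 7, Banff 5.
Cape Town is ranked last by the fewest voters, so Cape Town wins.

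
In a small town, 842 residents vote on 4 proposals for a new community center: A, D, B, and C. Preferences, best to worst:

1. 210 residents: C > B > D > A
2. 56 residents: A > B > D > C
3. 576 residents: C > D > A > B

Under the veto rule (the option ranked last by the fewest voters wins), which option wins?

Last-place votes: A 210, D 0, B 576, C 56.
D is ranked last by the fewest voters, so D wins.

D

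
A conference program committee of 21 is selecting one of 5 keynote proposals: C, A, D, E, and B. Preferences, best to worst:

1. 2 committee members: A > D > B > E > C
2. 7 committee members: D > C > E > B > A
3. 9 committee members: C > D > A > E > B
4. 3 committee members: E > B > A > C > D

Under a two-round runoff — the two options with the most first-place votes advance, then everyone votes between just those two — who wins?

C

Round 1 first-place votes: C 9, A 2, D 7, E 3, B 0.
C and D advance.
Runoff: C is preferred to D by 12 voters; D by 9.
C wins the runoff.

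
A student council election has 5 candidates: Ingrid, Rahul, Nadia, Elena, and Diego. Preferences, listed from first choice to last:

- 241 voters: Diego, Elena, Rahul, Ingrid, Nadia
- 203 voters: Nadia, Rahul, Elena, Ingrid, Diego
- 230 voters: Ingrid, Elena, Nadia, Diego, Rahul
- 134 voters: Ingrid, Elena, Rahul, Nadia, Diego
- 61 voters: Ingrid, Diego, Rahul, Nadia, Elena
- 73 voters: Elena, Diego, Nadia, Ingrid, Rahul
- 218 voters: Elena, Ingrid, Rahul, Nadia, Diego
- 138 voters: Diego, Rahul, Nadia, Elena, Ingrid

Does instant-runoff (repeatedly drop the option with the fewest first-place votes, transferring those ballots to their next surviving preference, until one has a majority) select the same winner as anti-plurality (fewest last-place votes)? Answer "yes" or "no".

Instant-runoff — R1 Ingrid 425, Rahul 0, Nadia 203, Elena 291, Diego 379 (Rahul out); R2 Ingrid 425, Nadia 203, Elena 291, Diego 379 (Nadia out); R3 Ingrid 425, Elena 494, Diego 379 (Diego out); R4 Ingrid 425, Elena 873 (Elena winner). Winner: Elena.
Anti-plurality — last-place votes: Ingrid 138, Rahul 303, Nadia 241, Elena 61, Diego 555. Winner: Elena.
The two methods agree.

yes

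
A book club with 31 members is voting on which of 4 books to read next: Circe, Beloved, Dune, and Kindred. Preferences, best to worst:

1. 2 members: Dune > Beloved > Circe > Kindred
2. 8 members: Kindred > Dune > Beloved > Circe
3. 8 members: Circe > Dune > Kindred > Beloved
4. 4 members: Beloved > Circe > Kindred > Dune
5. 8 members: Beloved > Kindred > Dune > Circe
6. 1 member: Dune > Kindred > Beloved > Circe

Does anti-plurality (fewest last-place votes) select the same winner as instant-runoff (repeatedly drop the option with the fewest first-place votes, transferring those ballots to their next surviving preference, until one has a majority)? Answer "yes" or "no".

yes

Anti-plurality — last-place votes: Circe 17, Beloved 8, Dune 4, Kindred 2. Winner: Kindred.
Instant-runoff — R1 Circe 8, Beloved 12, Dune 3, Kindred 8 (Dune out); R2 Circe 8, Beloved 14, Kindred 9 (Circe out); R3 Beloved 14, Kindred 17 (Kindred winner). Winner: Kindred.
The two methods agree.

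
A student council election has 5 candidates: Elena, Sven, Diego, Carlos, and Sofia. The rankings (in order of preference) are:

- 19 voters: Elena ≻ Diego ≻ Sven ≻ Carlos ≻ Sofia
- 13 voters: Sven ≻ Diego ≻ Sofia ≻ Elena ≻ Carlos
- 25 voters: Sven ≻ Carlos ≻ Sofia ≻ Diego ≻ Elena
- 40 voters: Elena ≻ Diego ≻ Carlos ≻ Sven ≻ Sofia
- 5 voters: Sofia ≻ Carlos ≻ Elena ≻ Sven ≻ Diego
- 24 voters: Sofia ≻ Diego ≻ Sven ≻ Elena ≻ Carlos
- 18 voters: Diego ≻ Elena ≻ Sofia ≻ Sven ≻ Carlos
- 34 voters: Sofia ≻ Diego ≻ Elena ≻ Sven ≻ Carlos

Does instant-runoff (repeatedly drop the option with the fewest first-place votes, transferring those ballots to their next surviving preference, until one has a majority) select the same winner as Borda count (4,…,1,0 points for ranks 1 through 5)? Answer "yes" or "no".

Instant-runoff — R1 Elena 59, Sven 38, Diego 18, Carlos 0, Sofia 63 (Carlos out); R2 Elena 59, Sven 38, Diego 18, Sofia 63 (Diego out); R3 Elena 77, Sven 38, Sofia 63 (Sven out); R4 Elena 77, Sofia 101 (Sofia winner). Winner: Sofia.
Borda — scores: Elena 405, Sven 335, Diego 487, Carlos 189, Sofia 364. Winner: Diego.
The two methods disagree.

no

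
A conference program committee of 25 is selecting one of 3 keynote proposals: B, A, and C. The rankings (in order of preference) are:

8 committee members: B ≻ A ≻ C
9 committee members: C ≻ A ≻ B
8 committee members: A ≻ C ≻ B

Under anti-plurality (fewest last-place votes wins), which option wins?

Last-place votes: B 17, A 0, C 8.
A is ranked last by the fewest voters, so A wins.

A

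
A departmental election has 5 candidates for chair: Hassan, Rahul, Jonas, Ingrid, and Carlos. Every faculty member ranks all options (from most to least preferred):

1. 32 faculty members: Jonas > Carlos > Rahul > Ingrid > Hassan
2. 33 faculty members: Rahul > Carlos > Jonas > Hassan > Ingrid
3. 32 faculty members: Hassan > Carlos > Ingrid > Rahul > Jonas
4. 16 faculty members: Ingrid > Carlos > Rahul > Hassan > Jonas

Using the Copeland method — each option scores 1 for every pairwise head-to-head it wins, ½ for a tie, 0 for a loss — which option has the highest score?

Hassan: beats Ingrid; loses to Rahul, Jonas, and Carlos → score 1.
Rahul: beats Hassan, Jonas, and Ingrid; loses to Carlos → score 3.
Jonas: beats Hassan and Ingrid; loses to Rahul and Carlos → score 2.
Ingrid: loses to Hassan, Rahul, Jonas, and Carlos → score 0.
Carlos: beats Hassan, Rahul, Jonas, and Ingrid → score 4.
Carlos has the best pairwise record.

Carlos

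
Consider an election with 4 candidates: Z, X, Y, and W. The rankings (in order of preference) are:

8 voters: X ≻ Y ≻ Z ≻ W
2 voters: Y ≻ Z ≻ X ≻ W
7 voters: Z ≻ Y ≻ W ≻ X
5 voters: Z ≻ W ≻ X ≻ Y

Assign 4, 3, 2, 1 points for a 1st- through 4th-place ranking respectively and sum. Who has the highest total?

Z: 8·2 + 2·3 + 7·4 + 5·4 = 70
X: 8·4 + 2·2 + 7·1 + 5·2 = 53
Y: 8·3 + 2·4 + 7·3 + 5·1 = 58
W: 8·1 + 2·1 + 7·2 + 5·3 = 39
Z has the highest Borda score (70).

Z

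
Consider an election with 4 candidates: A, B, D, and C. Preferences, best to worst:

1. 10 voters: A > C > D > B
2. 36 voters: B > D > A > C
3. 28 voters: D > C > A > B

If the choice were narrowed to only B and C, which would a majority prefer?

C

Voters preferring B to C: 36; preferring C to B: 38.
C wins the head-to-head.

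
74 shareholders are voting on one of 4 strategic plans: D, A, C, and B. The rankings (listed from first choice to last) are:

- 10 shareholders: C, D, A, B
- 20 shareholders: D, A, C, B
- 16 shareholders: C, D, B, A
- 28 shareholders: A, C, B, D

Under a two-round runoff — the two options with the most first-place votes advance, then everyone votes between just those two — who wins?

A

Round 1 first-place votes: D 20, A 28, C 26, B 0.
A and C advance.
Runoff: A is preferred to C by 48 voters; C by 26.
A wins the runoff.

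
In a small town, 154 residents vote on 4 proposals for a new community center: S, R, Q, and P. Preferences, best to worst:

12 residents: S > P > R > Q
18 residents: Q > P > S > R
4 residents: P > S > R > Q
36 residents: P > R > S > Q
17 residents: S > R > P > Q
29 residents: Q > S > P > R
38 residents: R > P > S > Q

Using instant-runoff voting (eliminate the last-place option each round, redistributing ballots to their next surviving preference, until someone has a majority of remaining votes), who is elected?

P

Round 1: S 29, R 38, Q 47, P 40. Eliminate S.
Round 2: R 55, Q 47, P 52. Eliminate Q.
Round 3: R 55, P 99. P has a majority.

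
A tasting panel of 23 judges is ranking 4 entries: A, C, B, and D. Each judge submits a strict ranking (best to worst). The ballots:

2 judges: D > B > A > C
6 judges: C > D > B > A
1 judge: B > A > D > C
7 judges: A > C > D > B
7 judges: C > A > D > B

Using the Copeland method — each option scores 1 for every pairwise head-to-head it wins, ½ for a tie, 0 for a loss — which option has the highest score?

C

A: beats B and D; loses to C → score 2.
C: beats A, B, and D → score 3.
B: loses to A, C, and D → score 0.
D: beats B; loses to A and C → score 1.
C has the best pairwise record.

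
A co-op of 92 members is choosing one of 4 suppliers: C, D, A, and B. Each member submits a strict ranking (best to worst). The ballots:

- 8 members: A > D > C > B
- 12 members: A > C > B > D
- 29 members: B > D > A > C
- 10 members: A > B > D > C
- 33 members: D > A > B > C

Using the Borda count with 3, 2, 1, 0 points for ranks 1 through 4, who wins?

C: 8·1 + 12·2 + 29·0 + 10·0 + 33·0 = 32
D: 8·2 + 12·0 + 29·2 + 10·1 + 33·3 = 183
A: 8·3 + 12·3 + 29·1 + 10·3 + 33·2 = 185
B: 8·0 + 12·1 + 29·3 + 10·2 + 33·1 = 152
A has the highest Borda score (185).

A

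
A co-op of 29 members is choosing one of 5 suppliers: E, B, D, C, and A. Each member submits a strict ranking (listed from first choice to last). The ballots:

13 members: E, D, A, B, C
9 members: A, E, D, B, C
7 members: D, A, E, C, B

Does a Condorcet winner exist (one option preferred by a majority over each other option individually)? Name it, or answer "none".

Checking pairwise contests:
A beats E 16–13.
E beats B 29–0.
E beats D 22–7.
E beats C 29–0.
D beats A 20–9.
Every option loses at least one head-to-head, so there is no Condorcet winner.

none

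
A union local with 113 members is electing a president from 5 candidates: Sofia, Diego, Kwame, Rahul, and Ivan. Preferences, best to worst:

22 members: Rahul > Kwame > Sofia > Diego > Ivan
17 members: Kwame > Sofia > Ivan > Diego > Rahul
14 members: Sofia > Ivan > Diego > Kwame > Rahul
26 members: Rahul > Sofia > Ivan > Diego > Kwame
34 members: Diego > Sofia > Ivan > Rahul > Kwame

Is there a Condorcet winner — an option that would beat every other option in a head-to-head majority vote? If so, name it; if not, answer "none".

Sofia

Sofia vs Diego: 79–34 for Sofia.
Sofia vs Kwame: 74–39 for Sofia.
Sofia vs Rahul: 65–48 for Sofia.
Sofia vs Ivan: 113–0 for Sofia.
Sofia beats every other option head-to-head.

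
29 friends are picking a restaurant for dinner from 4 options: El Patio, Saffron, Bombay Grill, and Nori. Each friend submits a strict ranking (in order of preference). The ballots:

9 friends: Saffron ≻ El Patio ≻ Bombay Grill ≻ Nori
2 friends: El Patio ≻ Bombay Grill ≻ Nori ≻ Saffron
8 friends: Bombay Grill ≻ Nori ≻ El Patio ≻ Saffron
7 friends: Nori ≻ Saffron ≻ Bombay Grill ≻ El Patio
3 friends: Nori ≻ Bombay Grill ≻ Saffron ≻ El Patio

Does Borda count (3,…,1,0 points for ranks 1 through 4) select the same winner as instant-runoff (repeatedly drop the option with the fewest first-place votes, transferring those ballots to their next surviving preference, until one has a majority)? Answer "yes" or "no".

Borda — scores: El Patio 32, Saffron 44, Bombay Grill 50, Nori 48. Winner: Bombay Grill.
Instant-runoff — R1 El Patio 2, Saffron 9, Bombay Grill 8, Nori 10 (El Patio out); R2 Saffron 9, Bombay Grill 10, Nori 10 (Saffron out); R3 Bombay Grill 19, Nori 10 (Bombay Grill winner). Winner: Bombay Grill.
The two methods agree.

yes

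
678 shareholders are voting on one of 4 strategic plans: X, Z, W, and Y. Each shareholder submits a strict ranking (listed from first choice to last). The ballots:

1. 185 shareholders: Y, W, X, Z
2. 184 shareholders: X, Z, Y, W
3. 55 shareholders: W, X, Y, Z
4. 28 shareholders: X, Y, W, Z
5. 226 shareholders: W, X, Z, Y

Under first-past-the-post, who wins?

First-place votes: X 212, Z 0, W 281, Y 185.
W has the most first-place votes.

W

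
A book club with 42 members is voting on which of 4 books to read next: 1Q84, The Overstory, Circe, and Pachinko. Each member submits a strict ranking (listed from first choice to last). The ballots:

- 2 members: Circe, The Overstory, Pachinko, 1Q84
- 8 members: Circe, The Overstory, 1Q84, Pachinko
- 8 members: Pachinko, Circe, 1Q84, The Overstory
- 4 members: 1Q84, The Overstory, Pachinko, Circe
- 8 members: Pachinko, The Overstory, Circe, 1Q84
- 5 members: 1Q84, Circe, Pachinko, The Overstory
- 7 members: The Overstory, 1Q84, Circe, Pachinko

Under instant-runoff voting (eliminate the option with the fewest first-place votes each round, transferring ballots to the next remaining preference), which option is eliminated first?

Round 1: 1Q84 9, The Overstory 7, Circe 10, Pachinko 16. Eliminate The Overstory.

The Overstory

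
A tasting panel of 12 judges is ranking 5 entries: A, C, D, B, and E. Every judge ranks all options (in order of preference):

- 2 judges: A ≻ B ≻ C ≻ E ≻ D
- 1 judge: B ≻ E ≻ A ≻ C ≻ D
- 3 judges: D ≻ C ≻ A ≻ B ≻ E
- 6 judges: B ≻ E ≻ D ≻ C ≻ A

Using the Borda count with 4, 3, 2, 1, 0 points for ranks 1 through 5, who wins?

A: 2·4 + 1·2 + 3·2 + 6·0 = 16
C: 2·2 + 1·1 + 3·3 + 6·1 = 20
D: 2·0 + 1·0 + 3·4 + 6·2 = 24
B: 2·3 + 1·4 + 3·1 + 6·4 = 37
E: 2·1 + 1·3 + 3·0 + 6·3 = 23
B has the highest Borda score (37).

B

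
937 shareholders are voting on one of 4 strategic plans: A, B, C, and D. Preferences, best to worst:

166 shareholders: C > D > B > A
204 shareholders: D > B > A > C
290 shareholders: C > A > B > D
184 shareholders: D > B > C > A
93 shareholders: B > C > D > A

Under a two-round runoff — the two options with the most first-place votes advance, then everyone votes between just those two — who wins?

C

Round 1 first-place votes: A 0, B 93, C 456, D 388.
C and D advance.
Runoff: C is preferred to D by 549 voters; D by 388.
C wins the runoff.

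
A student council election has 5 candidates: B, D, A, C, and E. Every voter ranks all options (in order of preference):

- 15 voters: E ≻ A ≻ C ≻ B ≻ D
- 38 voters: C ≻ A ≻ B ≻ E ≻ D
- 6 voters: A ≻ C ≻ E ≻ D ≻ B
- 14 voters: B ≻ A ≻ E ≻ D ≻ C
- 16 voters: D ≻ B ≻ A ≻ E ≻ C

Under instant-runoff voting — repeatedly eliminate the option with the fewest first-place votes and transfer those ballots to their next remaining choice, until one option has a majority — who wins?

Round 1: B 14, D 16, A 6, C 38, E 15. Eliminate A.
Round 2: B 14, D 16, C 44, E 15. Eliminate B.
Round 3: D 16, C 44, E 29. Eliminate D.
Round 4: C 44, E 45. E has a majority.

E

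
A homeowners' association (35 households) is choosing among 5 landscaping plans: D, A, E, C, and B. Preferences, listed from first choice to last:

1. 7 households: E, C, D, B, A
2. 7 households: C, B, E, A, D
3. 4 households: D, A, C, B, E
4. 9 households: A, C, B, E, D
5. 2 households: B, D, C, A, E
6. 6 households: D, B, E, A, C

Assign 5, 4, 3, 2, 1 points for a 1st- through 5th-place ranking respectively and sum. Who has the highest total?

C

D: 7·3 + 7·1 + 4·5 + 9·1 + 2·4 + 6·5 = 95
A: 7·1 + 7·2 + 4·4 + 9·5 + 2·2 + 6·2 = 98
E: 7·5 + 7·3 + 4·1 + 9·2 + 2·1 + 6·3 = 98
C: 7·4 + 7·5 + 4·3 + 9·4 + 2·3 + 6·1 = 123
B: 7·2 + 7·4 + 4·2 + 9·3 + 2·5 + 6·4 = 111
C has the highest Borda score (123).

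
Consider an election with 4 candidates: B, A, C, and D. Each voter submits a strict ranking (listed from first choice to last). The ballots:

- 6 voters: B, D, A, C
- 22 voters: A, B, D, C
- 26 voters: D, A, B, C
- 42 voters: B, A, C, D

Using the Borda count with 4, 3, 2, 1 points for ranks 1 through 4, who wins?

B: 6·4 + 22·3 + 26·2 + 42·4 = 310
A: 6·2 + 22·4 + 26·3 + 42·3 = 304
C: 6·1 + 22·1 + 26·1 + 42·2 = 138
D: 6·3 + 22·2 + 26·4 + 42·1 = 208
B has the highest Borda score (310).

B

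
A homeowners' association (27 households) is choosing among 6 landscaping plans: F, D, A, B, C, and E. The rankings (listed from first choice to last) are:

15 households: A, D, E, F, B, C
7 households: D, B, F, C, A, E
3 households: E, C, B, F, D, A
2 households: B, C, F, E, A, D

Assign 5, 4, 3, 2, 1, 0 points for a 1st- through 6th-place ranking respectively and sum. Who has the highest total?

F: 15·2 + 7·3 + 3·2 + 2·3 = 63
D: 15·4 + 7·5 + 3·1 + 2·0 = 98
A: 15·5 + 7·1 + 3·0 + 2·1 = 84
B: 15·1 + 7·4 + 3·3 + 2·5 = 62
C: 15·0 + 7·2 + 3·4 + 2·4 = 34
E: 15·3 + 7·0 + 3·5 + 2·2 = 64
D has the highest Borda score (98).

D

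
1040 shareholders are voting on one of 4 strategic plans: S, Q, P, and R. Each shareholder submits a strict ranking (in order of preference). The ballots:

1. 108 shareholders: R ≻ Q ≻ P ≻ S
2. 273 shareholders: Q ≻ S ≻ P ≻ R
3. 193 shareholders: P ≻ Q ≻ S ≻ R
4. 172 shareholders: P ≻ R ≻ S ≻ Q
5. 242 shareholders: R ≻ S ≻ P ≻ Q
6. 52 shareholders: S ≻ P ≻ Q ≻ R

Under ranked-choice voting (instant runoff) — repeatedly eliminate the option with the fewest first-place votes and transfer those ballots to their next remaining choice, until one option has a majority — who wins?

Round 1: S 52, Q 273, P 365, R 350. Eliminate S.
Round 2: Q 273, P 417, R 350. Eliminate Q.
Round 3: P 690, R 350. P has a majority.

P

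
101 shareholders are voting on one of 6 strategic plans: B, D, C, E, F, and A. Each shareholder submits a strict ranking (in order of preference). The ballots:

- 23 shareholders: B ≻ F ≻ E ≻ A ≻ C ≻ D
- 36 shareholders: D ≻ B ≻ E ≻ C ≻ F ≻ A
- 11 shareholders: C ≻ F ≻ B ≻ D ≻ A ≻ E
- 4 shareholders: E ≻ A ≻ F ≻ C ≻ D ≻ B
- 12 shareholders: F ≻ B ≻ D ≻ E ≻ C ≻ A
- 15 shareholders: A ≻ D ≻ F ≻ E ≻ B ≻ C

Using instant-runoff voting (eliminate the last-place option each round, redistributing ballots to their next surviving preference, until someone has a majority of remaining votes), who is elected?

D

Round 1: B 23, D 36, C 11, E 4, F 12, A 15. Eliminate E.
Round 2: B 23, D 36, C 11, F 12, A 19. Eliminate C.
Round 3: B 23, D 36, F 23, A 19. Eliminate A.
Round 4: B 23, D 51, F 27. D has a majority.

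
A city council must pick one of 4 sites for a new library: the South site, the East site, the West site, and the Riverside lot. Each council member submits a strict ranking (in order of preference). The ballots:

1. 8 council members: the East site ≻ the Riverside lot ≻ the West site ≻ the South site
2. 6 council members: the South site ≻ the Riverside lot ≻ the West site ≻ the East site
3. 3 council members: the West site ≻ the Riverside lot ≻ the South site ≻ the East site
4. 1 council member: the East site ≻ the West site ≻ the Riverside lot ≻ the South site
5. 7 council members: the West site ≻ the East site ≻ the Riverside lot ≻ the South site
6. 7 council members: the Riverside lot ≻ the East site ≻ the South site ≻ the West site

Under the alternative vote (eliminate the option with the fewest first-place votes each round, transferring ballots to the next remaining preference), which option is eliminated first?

the South site

Round 1: the South site 6, the East site 9, the West site 10, the Riverside lot 7. Eliminate the South site.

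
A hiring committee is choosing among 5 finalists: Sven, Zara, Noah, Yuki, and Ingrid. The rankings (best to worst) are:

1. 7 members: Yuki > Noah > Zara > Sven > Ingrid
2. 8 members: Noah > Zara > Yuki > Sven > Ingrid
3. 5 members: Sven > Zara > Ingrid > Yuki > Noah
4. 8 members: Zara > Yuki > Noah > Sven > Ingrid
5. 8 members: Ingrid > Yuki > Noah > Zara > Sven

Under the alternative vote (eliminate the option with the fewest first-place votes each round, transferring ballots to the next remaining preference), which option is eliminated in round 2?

Round 1: Sven 5, Zara 8, Noah 8, Yuki 7, Ingrid 8. Eliminate Sven.
Round 2: Zara 13, Noah 8, Yuki 7, Ingrid 8. Eliminate Yuki.

Yuki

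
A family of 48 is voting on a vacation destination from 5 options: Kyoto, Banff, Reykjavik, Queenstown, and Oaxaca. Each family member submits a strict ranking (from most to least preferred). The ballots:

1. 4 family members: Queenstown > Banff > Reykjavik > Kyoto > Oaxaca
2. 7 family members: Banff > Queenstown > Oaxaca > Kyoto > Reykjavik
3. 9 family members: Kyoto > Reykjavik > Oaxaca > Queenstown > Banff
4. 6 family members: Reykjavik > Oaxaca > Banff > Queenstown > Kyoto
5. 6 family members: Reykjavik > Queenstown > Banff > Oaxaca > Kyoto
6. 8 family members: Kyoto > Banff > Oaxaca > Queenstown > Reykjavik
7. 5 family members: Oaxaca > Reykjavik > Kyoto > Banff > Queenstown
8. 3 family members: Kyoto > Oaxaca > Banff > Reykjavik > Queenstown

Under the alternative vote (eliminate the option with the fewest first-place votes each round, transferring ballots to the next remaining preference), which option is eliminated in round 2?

Oaxaca

Round 1: Kyoto 20, Banff 7, Reykjavik 12, Queenstown 4, Oaxaca 5. Eliminate Queenstown.
Round 2: Kyoto 20, Banff 11, Reykjavik 12, Oaxaca 5. Eliminate Oaxaca.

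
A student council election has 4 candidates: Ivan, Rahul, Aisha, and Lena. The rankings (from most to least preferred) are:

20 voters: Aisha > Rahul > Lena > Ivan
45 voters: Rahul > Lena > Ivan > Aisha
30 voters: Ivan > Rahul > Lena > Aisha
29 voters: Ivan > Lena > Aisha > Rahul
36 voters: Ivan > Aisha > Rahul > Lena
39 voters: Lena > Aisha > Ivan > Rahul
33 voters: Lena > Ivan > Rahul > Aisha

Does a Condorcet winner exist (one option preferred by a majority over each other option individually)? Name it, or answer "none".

Checking pairwise contests:
Lena beats Ivan 137–95.
Ivan beats Rahul 167–65.
Ivan beats Aisha 173–59.
Rahul beats Lena 131–101.
Every option loses at least one head-to-head, so there is no Condorcet winner.

none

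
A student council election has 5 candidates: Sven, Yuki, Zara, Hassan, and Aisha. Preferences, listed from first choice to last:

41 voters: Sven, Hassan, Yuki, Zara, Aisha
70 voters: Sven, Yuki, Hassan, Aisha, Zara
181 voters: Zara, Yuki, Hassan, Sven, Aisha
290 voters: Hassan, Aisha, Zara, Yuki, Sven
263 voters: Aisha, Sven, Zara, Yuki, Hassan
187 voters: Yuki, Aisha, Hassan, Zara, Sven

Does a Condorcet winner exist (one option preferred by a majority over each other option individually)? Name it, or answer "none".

Checking pairwise contests:
Yuki beats Sven 658–374.
Zara beats Yuki 734–298.
Hassan beats Zara 588–444.
Yuki beats Hassan 701–331.
Hassan beats Aisha 582–450.
Every option loses at least one head-to-head, so there is no Condorcet winner.

none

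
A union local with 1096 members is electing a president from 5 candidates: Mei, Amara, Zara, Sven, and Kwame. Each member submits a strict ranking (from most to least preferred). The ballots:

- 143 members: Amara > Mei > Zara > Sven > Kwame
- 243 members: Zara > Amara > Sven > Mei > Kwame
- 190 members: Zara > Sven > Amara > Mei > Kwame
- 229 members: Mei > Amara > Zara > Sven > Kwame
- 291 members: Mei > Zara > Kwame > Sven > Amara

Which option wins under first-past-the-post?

First-place votes: Mei 520, Amara 143, Zara 433, Sven 0, Kwame 0.
Mei has the most first-place votes.

Mei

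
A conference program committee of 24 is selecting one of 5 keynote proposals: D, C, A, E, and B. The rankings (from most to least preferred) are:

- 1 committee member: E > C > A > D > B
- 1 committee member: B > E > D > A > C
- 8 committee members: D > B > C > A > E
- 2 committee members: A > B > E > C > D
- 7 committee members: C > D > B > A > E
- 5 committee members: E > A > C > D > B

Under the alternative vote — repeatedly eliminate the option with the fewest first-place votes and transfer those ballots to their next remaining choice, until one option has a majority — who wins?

Round 1: D 8, C 7, A 2, E 6, B 1. Eliminate B.
Round 2: D 8, C 7, A 2, E 7. Eliminate A.
Round 3: D 8, C 7, E 9. Eliminate C.
Round 4: D 15, E 9. D has a majority.

D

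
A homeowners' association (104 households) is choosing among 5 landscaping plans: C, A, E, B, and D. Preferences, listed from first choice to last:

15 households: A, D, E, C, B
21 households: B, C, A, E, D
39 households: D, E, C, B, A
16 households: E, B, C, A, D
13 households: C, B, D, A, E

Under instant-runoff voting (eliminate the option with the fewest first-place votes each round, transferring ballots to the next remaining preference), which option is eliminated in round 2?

Round 1: C 13, A 15, E 16, B 21, D 39. Eliminate C.
Round 2: A 15, E 16, B 34, D 39. Eliminate A.

A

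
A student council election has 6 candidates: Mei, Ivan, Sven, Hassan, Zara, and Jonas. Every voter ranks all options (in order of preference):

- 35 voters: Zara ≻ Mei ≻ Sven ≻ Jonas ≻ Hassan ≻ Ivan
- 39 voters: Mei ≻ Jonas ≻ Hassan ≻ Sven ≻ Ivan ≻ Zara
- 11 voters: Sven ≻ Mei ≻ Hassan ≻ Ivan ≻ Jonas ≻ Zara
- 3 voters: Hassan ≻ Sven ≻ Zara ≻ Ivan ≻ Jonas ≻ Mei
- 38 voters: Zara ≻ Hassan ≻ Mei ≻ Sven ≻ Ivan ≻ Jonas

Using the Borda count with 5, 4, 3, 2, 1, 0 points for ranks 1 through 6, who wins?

Mei

Mei: 35·4 + 39·5 + 11·4 + 3·0 + 38·3 = 493
Ivan: 35·0 + 39·1 + 11·2 + 3·2 + 38·1 = 105
Sven: 35·3 + 39·2 + 11·5 + 3·4 + 38·2 = 326
Hassan: 35·1 + 39·3 + 11·3 + 3·5 + 38·4 = 352
Zara: 35·5 + 39·0 + 11·0 + 3·3 + 38·5 = 374
Jonas: 35·2 + 39·4 + 11·1 + 3·1 + 38·0 = 240
Mei has the highest Borda score (493).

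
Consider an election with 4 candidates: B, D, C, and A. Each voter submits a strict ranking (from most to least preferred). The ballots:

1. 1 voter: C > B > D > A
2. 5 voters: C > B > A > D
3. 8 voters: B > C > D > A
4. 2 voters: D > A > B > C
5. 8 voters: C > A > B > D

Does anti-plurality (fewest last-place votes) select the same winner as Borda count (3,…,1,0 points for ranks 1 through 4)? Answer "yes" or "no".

no

Anti-plurality — last-place votes: B 0, D 13, C 2, A 9. Winner: B.
Borda — scores: B 46, D 15, C 58, A 25. Winner: C.
The two methods disagree.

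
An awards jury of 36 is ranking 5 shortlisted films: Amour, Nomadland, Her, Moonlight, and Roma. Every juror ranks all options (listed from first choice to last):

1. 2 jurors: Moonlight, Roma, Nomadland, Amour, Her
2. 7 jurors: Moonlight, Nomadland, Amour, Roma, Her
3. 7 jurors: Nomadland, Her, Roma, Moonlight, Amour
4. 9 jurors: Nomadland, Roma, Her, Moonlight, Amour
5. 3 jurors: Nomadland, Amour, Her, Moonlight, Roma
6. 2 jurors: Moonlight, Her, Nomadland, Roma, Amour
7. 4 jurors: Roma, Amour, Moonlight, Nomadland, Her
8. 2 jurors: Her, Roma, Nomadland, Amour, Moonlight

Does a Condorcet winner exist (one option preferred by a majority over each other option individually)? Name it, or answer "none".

Nomadland vs Amour: 32–4 for Nomadland.
Nomadland vs Her: 32–4 for Nomadland.
Nomadland vs Moonlight: 21–15 for Nomadland.
Nomadland vs Roma: 28–8 for Nomadland.
Nomadland beats every other option head-to-head.

Nomadland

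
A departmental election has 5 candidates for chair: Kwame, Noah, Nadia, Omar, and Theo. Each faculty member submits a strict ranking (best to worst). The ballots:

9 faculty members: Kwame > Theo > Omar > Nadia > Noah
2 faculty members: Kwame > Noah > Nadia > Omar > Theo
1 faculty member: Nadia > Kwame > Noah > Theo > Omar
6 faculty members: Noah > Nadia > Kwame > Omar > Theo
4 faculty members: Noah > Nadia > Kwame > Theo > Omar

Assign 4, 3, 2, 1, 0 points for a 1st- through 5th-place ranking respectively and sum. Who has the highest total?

Kwame: 9·4 + 2·4 + 1·3 + 6·2 + 4·2 = 67
Noah: 9·0 + 2·3 + 1·2 + 6·4 + 4·4 = 48
Nadia: 9·1 + 2·2 + 1·4 + 6·3 + 4·3 = 47
Omar: 9·2 + 2·1 + 1·0 + 6·1 + 4·0 = 26
Theo: 9·3 + 2·0 + 1·1 + 6·0 + 4·1 = 32
Kwame has the highest Borda score (67).

Kwame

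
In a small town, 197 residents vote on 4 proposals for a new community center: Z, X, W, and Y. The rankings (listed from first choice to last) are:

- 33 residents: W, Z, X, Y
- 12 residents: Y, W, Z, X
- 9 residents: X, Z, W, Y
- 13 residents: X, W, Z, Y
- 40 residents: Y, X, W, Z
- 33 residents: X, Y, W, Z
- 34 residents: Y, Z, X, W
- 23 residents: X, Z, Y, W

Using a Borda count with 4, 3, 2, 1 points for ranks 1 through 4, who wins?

X

Z: 33·3 + 12·2 + 9·3 + 13·2 + 40·1 + 33·1 + 34·3 + 23·3 = 420
X: 33·2 + 12·1 + 9·4 + 13·4 + 40·3 + 33·4 + 34·2 + 23·4 = 578
W: 33·4 + 12·3 + 9·2 + 13·3 + 40·2 + 33·2 + 34·1 + 23·1 = 428
Y: 33·1 + 12·4 + 9·1 + 13·1 + 40·4 + 33·3 + 34·4 + 23·2 = 544
X has the highest Borda score (578).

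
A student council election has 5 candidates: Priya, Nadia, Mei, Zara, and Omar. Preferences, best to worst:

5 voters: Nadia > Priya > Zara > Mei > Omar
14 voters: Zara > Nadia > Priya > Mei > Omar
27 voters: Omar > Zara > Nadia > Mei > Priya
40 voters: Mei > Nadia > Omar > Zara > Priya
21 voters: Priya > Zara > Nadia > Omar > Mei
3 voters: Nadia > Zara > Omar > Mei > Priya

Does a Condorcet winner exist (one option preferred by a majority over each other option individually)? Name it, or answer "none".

Checking pairwise contests:
Nadia beats Priya 89–21.
Zara beats Nadia 62–48.
Nadia beats Mei 70–40.
Omar beats Zara 67–43.
Nadia beats Omar 83–27.
Every option loses at least one head-to-head, so there is no Condorcet winner.

none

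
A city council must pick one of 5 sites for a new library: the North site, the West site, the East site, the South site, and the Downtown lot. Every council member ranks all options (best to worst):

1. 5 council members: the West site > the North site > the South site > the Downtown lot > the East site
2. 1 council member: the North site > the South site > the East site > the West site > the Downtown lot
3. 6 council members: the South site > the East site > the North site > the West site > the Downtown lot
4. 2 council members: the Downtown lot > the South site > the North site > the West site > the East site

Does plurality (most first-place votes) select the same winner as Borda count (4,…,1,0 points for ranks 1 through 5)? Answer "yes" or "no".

Plurality — first-place votes: the North site 1, the West site 5, the East site 0, the South site 6, the Downtown lot 2. Winner: the South site.
Borda — scores: the North site 35, the West site 29, the East site 20, the South site 43, the Downtown lot 13. Winner: the South site.
The two methods agree.

yes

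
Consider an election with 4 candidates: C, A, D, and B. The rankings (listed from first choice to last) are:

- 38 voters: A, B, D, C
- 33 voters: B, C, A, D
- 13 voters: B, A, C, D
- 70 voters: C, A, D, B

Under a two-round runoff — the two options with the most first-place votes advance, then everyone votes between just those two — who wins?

Round 1 first-place votes: C 70, A 38, D 0, B 46.
C and B advance.
Runoff: C is preferred to B by 70 voters; B by 84.
B wins the runoff.

B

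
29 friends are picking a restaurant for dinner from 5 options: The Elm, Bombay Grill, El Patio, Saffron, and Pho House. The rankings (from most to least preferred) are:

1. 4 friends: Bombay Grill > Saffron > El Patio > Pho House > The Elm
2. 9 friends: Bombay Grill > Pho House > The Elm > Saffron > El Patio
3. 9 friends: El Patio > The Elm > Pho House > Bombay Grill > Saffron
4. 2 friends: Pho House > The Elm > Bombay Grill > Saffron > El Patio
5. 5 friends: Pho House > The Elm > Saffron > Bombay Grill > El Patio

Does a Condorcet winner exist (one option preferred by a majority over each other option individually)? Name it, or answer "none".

Pho House vs The Elm: 20–9 for Pho House.
Pho House vs Bombay Grill: 16–13 for Pho House.
Pho House vs El Patio: 16–13 for Pho House.
Pho House vs Saffron: 25–4 for Pho House.
Pho House beats every other option head-to-head.

Pho House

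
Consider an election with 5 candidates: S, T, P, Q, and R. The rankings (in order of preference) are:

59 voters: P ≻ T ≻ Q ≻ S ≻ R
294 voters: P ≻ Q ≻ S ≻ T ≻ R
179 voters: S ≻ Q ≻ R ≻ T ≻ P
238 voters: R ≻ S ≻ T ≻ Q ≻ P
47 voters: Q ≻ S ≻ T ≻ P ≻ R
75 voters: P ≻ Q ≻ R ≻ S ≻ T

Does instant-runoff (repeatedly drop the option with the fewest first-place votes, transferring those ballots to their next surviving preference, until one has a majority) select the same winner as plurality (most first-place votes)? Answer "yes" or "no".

yes

Instant-runoff — R1 S 179, T 0, P 428, Q 47, R 238 (T out); R2 S 179, P 428, Q 47, R 238 (Q out); R3 S 226, P 428, R 238 (S out); R4 P 475, R 417 (P winner). Winner: P.
Plurality — first-place votes: S 179, T 0, P 428, Q 47, R 238. Winner: P.
The two methods agree.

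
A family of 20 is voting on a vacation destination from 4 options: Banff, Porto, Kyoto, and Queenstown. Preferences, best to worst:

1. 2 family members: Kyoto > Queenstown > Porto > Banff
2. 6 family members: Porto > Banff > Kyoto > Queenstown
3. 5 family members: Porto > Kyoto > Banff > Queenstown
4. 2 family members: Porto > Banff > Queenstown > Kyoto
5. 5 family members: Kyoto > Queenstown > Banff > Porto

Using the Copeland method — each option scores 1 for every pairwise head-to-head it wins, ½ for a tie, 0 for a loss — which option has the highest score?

Porto

Banff: beats Queenstown; loses to Porto and Kyoto → score 1.
Porto: beats Banff, Kyoto, and Queenstown → score 3.
Kyoto: beats Banff and Queenstown; loses to Porto → score 2.
Queenstown: loses to Banff, Porto, and Kyoto → score 0.
Porto has the best pairwise record.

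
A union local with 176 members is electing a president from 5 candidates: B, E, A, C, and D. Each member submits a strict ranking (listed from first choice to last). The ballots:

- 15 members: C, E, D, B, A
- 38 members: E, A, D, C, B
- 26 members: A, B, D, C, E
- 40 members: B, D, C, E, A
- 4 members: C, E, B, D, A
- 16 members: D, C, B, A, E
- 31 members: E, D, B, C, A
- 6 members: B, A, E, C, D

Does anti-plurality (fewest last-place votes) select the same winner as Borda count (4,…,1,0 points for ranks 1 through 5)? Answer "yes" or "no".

Anti-plurality — last-place votes: B 38, E 42, A 90, C 0, D 6. Winner: C.
Borda — scores: B 379, E 385, A 252, C 305, D 439. Winner: D.
The two methods disagree.

no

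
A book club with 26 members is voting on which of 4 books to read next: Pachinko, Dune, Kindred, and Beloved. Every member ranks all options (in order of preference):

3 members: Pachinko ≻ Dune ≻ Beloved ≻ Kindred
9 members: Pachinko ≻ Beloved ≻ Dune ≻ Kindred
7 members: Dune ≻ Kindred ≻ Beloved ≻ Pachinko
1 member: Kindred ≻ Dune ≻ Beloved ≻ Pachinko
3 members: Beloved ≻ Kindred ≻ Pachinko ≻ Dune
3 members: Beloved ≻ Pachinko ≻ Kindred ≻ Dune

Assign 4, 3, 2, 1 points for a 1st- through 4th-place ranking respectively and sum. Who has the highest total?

Pachinko: 3·4 + 9·4 + 7·1 + 1·1 + 3·2 + 3·3 = 71
Dune: 3·3 + 9·2 + 7·4 + 1·3 + 3·1 + 3·1 = 64
Kindred: 3·1 + 9·1 + 7·3 + 1·4 + 3·3 + 3·2 = 52
Beloved: 3·2 + 9·3 + 7·2 + 1·2 + 3·4 + 3·4 = 73
Beloved has the highest Borda score (73).

Beloved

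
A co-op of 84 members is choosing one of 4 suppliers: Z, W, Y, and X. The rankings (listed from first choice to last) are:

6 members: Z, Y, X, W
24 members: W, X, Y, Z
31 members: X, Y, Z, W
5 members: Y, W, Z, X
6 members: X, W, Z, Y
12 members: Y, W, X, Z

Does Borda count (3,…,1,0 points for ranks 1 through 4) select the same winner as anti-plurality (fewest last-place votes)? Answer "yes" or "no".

Borda — scores: Z 60, W 118, Y 149, X 177. Winner: X.
Anti-plurality — last-place votes: Z 36, W 37, Y 6, X 5. Winner: X.
The two methods agree.

yes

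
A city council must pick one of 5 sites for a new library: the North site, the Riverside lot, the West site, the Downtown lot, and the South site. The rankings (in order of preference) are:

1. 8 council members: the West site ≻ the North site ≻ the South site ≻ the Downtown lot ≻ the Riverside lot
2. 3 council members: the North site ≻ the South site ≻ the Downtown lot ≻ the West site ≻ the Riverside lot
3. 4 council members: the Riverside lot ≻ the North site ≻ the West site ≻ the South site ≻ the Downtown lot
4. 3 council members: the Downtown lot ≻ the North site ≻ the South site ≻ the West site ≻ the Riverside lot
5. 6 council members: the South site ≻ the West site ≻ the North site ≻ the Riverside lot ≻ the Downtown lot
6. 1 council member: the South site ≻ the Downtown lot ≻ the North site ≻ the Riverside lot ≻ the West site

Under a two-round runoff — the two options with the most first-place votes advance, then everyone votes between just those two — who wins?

the South site

Round 1 first-place votes: the North site 3, the Riverside lot 4, the West site 8, the Downtown lot 3, the South site 7.
the West site and the South site advance.
Runoff: the West site is preferred to the South site by 12 voters; the South site by 13.
the South site wins the runoff.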